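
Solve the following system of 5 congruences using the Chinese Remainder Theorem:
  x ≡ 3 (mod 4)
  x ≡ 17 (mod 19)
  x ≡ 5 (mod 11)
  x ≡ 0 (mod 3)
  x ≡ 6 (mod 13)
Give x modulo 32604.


Product of moduli M = 4 · 19 · 11 · 3 · 13 = 32604.
Merge one congruence at a time:
  Start: x ≡ 3 (mod 4).
  Combine with x ≡ 17 (mod 19); new modulus lcm = 76.
    Write x = 3 + 4·t and substitute into x ≡ 17 (mod 19): 4·t ≡ 17 − 3 = 14 (mod 19).
    The inverse of 4 mod 19 is 5 (since 4·5 = 20 = 1·19 + 1), so t ≡ 5·14 = 70 ≡ 13 (mod 19).
    Then x = 3 + 4·13 = 55, valid modulo lcm(4, 19) = 76: x ≡ 55 (mod 76).
  Combine with x ≡ 5 (mod 11); new modulus lcm = 836.
    Write x = 55 + 76·t and substitute into x ≡ 5 (mod 11): 76·t ≡ 5 − 55 = -50 (mod 11).
    Reduce coefficients mod 11: 10·t ≡ 5 (mod 11).
    The inverse of 10 mod 11 is 10 (since 10·10 = 100 = 9·11 + 1), so t ≡ 10·5 = 50 ≡ 6 (mod 11).
    Then x = 55 + 76·6 = 511, valid modulo lcm(76, 11) = 836: x ≡ 511 (mod 836).
  Combine with x ≡ 0 (mod 3); new modulus lcm = 2508.
    Write x = 511 + 836·t and substitute into x ≡ 0 (mod 3): 836·t ≡ 0 − 511 = -511 (mod 3).
    Reduce coefficients mod 3: 2·t ≡ 2 (mod 3).
    The inverse of 2 mod 3 is 2 (since 2·2 = 4 = 1·3 + 1), so t ≡ 2·2 = 4 ≡ 1 (mod 3).
    Then x = 511 + 836·1 = 1347, valid modulo lcm(836, 3) = 2508: x ≡ 1347 (mod 2508).
  Combine with x ≡ 6 (mod 13); new modulus lcm = 32604.
    Write x = 1347 + 2508·t and substitute into x ≡ 6 (mod 13): 2508·t ≡ 6 − 1347 = -1341 (mod 13).
    Reduce coefficients mod 13: 12·t ≡ 11 (mod 13).
    The inverse of 12 mod 13 is 12 (since 12·12 = 144 = 11·13 + 1), so t ≡ 12·11 = 132 ≡ 2 (mod 13).
    Then x = 1347 + 2508·2 = 6363, valid modulo lcm(2508, 13) = 32604: x ≡ 6363 (mod 32604).
Verify against each original: 6363 mod 4 = 3, 6363 mod 19 = 17, 6363 mod 11 = 5, 6363 mod 3 = 0, 6363 mod 13 = 6.

x ≡ 6363 (mod 32604).


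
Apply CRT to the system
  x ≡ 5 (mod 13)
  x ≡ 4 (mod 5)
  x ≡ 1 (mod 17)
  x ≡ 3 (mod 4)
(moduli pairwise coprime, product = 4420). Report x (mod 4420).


Product of moduli M = 13 · 5 · 17 · 4 = 4420.
Merge one congruence at a time:
  Start: x ≡ 5 (mod 13).
  Combine with x ≡ 4 (mod 5); new modulus lcm = 65.
    Write x = 5 + 13·t and substitute into x ≡ 4 (mod 5): 13·t ≡ 4 − 5 = -1 (mod 5).
    Reduce coefficients mod 5: 3·t ≡ 4 (mod 5).
    The inverse of 3 mod 5 is 2 (since 3·2 = 6 = 1·5 + 1), so t ≡ 2·4 = 8 ≡ 3 (mod 5).
    Then x = 5 + 13·3 = 44, valid modulo lcm(13, 5) = 65: x ≡ 44 (mod 65).
  Combine with x ≡ 1 (mod 17); new modulus lcm = 1105.
    Write x = 44 + 65·t and substitute into x ≡ 1 (mod 17): 65·t ≡ 1 − 44 = -43 (mod 17).
    Reduce coefficients mod 17: 14·t ≡ 8 (mod 17).
    The inverse of 14 mod 17 is 11 (since 14·11 = 154 = 9·17 + 1), so t ≡ 11·8 = 88 ≡ 3 (mod 17).
    Then x = 44 + 65·3 = 239, valid modulo lcm(65, 17) = 1105: x ≡ 239 (mod 1105).
  Combine with x ≡ 3 (mod 4); new modulus lcm = 4420.
    Write x = 239 + 1105·t and substitute into x ≡ 3 (mod 4): 1105·t ≡ 3 − 239 = -236 (mod 4).
    Reduce coefficients mod 4: 1·t ≡ 0 (mod 4).
    So t ≡ 0 (mod 4).
    Then x = 239 + 1105·0 = 239, valid modulo lcm(1105, 4) = 4420: x ≡ 239 (mod 4420).
Verify against each original: 239 mod 13 = 5, 239 mod 5 = 4, 239 mod 17 = 1, 239 mod 4 = 3.

x ≡ 239 (mod 4420).


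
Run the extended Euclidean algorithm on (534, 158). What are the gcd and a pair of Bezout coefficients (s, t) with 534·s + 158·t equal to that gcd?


Euclidean algorithm on (534, 158) — divide until remainder is 0:
  534 = 3 · 158 + 60
  158 = 2 · 60 + 38
  60 = 1 · 38 + 22
  38 = 1 · 22 + 16
  22 = 1 · 16 + 6
  16 = 2 · 6 + 4
  6 = 1 · 4 + 2
  4 = 2 · 2 + 0
gcd(534, 158) = 2.
Track Bezout coefficients alongside the remainders: start with r₀ = 534 = a·1 + b·0 (s = 1, t = 0) and r₁ = 158 = a·0 + b·1 (s = 0, t = 1); each new remainder r_{k+1} = r_{k-1} − q_k·r_k inherits s_{k+1} = s_{k-1} − q_k·s_k, t_{k+1} = t_{k-1} − q_k·t_k, so r_k = a·s_k + b·t_k at every step:
  q = 3: r = 60, s = 1 − 3·0 = 1, t = 0 − 3·1 = -3  (check: 534·1 + 158·(-3) = 60)
  q = 2: r = 38, s = 0 − 2·1 = -2, t = 1 − 2·(-3) = 7  (check: 534·(-2) + 158·7 = 38)
  q = 1: r = 22, s = 1 − 1·(-2) = 3, t = -3 − 1·7 = -10  (check: 534·3 + 158·(-10) = 22)
  q = 1: r = 16, s = -2 − 1·3 = -5, t = 7 − 1·(-10) = 17  (check: 534·(-5) + 158·17 = 16)
  q = 1: r = 6, s = 3 − 1·(-5) = 8, t = -10 − 1·17 = -27  (check: 534·8 + 158·(-27) = 6)
  q = 2: r = 4, s = -5 − 2·8 = -21, t = 17 − 2·(-27) = 71  (check: 534·(-21) + 158·71 = 4)
  q = 1: r = 2, s = 8 − 1·(-21) = 29, t = -27 − 1·71 = -98  (check: 534·29 + 158·(-98) = 2)
The row with r = 2 (the gcd) gives the Bezout coefficients s = 29, t = -98.
Result: 534 · (29) + 158 · (-98) = 2.

gcd(534, 158) = 2; s = 29, t = -98 (check: 534·29 + 158·(-98) = 2).


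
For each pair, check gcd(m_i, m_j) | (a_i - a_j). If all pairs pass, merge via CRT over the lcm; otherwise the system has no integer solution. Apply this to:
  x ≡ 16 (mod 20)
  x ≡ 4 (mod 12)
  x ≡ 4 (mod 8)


Moduli 20, 12, 8 are not pairwise coprime, so CRT works modulo lcm(m_i) when all pairwise compatibility conditions hold.
Pairwise compatibility: gcd(m_i, m_j) must divide a_i - a_j for every pair.
Merge one congruence at a time:
  Start: x ≡ 16 (mod 20).
  Combine with x ≡ 4 (mod 12): gcd(20, 12) = 4; 4 - 16 = -12, which IS divisible by 4, so compatible.
    Write x = 16 + 20·t and substitute into x ≡ 4 (mod 12): 20·t ≡ 4 − 16 = -12 (mod 12).
    Divide the congruence (and modulus) by g = 4: 5·t ≡ -3 (mod 3).
    Reduce coefficients mod 3: 2·t ≡ 0 (mod 3).
    The inverse of 2 mod 3 is 2 (since 2·2 = 4 = 1·3 + 1), so t ≡ 2·0 = 0 ≡ 0 (mod 3).
    Then x = 16 + 20·0 = 16, valid modulo lcm(20, 12) = 60: x ≡ 16 (mod 60).
  Combine with x ≡ 4 (mod 8): gcd(60, 8) = 4; 4 - 16 = -12, which IS divisible by 4, so compatible.
    Write x = 16 + 60·t and substitute into x ≡ 4 (mod 8): 60·t ≡ 4 − 16 = -12 (mod 8).
    Divide the congruence (and modulus) by g = 4: 15·t ≡ -3 (mod 2).
    Reduce coefficients mod 2: 1·t ≡ 1 (mod 2).
    So t ≡ 1 (mod 2).
    Then x = 16 + 60·1 = 76, valid modulo lcm(60, 8) = 120: x ≡ 76 (mod 120).
Verify: 76 mod 20 = 16, 76 mod 12 = 4, 76 mod 8 = 4.

x ≡ 76 (mod 120).


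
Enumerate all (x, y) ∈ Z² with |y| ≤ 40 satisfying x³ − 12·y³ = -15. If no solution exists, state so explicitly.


The equation is x³ - 12y³ = -15. For fixed y, x³ = 12·y³ − 15, so a solution requires the RHS to be a perfect cube.
Strategy: iterate y from -40 to 40, compute RHS = 12·y³ − 15, and check whether it is a (positive or negative) perfect cube.
Check small values of y:
  y = 0: RHS = -15 is not a perfect cube.
  y = 1: RHS = -3 is not a perfect cube.
  y = -1: RHS = -27 = (-3)³ ⇒ x = -3 works.
  y = 2: RHS = 81 is not a perfect cube.
  y = -2: RHS = -111 is not a perfect cube.
  y = 3: RHS = 309 is not a perfect cube.
  y = -3: RHS = -339 is not a perfect cube.
Continuing the search up to |y| = 40 finds no further solutions beyond those listed.
Collected solutions: (-3, -1).

Solutions (with |y| ≤ 40): (-3, -1).


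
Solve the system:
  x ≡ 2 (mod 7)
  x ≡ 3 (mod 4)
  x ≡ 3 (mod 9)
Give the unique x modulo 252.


Moduli 7, 4, 9 are pairwise coprime; by CRT there is a unique solution modulo M = 7 · 4 · 9 = 252.
Solve pairwise, accumulating the modulus:
  Start with x ≡ 2 (mod 7).
  Combine with x ≡ 3 (mod 4): since gcd(7, 4) = 1, we get a unique residue mod 28.
    Write x = 2 + 7·t and substitute into x ≡ 3 (mod 4): 7·t ≡ 3 − 2 = 1 (mod 4).
    Reduce coefficients mod 4: 3·t ≡ 1 (mod 4).
    The inverse of 3 mod 4 is 3 (since 3·3 = 9 = 2·4 + 1), so t ≡ 3·1 = 3 ≡ 3 (mod 4).
    Then x = 2 + 7·3 = 23, valid modulo lcm(7, 4) = 28: x ≡ 23 (mod 28).
  Combine with x ≡ 3 (mod 9): since gcd(28, 9) = 1, we get a unique residue mod 252.
    Write x = 23 + 28·t and substitute into x ≡ 3 (mod 9): 28·t ≡ 3 − 23 = -20 (mod 9).
    Reduce coefficients mod 9: 1·t ≡ 7 (mod 9).
    So t ≡ 7 (mod 9).
    Then x = 23 + 28·7 = 219, valid modulo lcm(28, 9) = 252: x ≡ 219 (mod 252).
Verify: 219 mod 7 = 2 ✓, 219 mod 4 = 3 ✓, 219 mod 9 = 3 ✓.

x ≡ 219 (mod 252).


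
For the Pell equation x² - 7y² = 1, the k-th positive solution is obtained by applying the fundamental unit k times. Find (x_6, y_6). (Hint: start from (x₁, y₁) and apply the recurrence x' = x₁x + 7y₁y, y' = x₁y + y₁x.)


Step 1: Find the fundamental solution (x₁, y₁) of x² - 7y² = 1.
  Expand √7 as a continued fraction. a₀ = ⌊√7⌋ = 2; iterate m_{k+1} = d_k·a_k − m_k, d_{k+1} = (7 − m_{k+1}²)/d_k, a_{k+1} = ⌊(a₀ + m_{k+1})/d_{k+1}⌋ (starting m₀ = 0, d₀ = 1), with convergents p_k = a_k·p_{k-1} + p_{k-2}, q_k = a_k·q_{k-1} + q_{k-2} (p₋₁ = 1, q₋₁ = 0):
  k = 0: a₀ = 2; p₀/q₀ = 2/1; p₀² − 7·q₀² = 4 − 7 = -3.
  k = 1: m = 2, d = 3, a = ⌊(2 + 2)/3⌋ = 1; p/q = (1·2 + 1)/(1·1 + 0) = 3/1; p² − 7·q² = 9 − 7 = 2.
  k = 2: m = 1, d = 2, a = ⌊(2 + 1)/2⌋ = 1; p/q = (1·3 + 2)/(1·1 + 1) = 5/2; p² − 7·q² = 25 − 28 = -3.
  k = 3: m = 1, d = 3, a = ⌊(2 + 1)/3⌋ = 1; p/q = (1·5 + 3)/(1·2 + 1) = 8/3; p² − 7·q² = 64 − 63 = 1.
  The first convergent with p² − 7·q² = 1 gives the fundamental solution (x₁, y₁) = (8, 3).
Step 2: Apply the recurrence (x_{n+1}, y_{n+1}) = (x₁x_n + 7y₁y_n, x₁y_n + y₁x_n) repeatedly.
  From (x_1, y_1) = (8, 3): x_2 = 8·8 + 7·3·3 = 127; y_2 = 8·3 + 3·8 = 48.
  From (x_2, y_2) = (127, 48): x_3 = 8·127 + 7·3·48 = 2024; y_3 = 8·48 + 3·127 = 765.
  From (x_3, y_3) = (2024, 765): x_4 = 8·2024 + 7·3·765 = 32257; y_4 = 8·765 + 3·2024 = 12192.
  From (x_4, y_4) = (32257, 12192): x_5 = 8·32257 + 7·3·12192 = 514088; y_5 = 8·12192 + 3·32257 = 194307.
  From (x_5, y_5) = (514088, 194307): x_6 = 8·514088 + 7·3·194307 = 8193151; y_6 = 8·194307 + 3·514088 = 3096720.
Step 3: Verify x_6² - 7·y_6² = 67127723308801 - 67127723308800 = 1 (should be 1). ✓

(x_1, y_1) = (8, 3); (x_6, y_6) = (8193151, 3096720).


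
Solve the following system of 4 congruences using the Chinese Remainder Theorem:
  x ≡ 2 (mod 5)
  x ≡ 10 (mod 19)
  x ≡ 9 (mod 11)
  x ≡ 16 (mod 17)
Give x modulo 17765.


Product of moduli M = 5 · 19 · 11 · 17 = 17765.
Merge one congruence at a time:
  Start: x ≡ 2 (mod 5).
  Combine with x ≡ 10 (mod 19); new modulus lcm = 95.
    Write x = 2 + 5·t and substitute into x ≡ 10 (mod 19): 5·t ≡ 10 − 2 = 8 (mod 19).
    The inverse of 5 mod 19 is 4 (since 5·4 = 20 = 1·19 + 1), so t ≡ 4·8 = 32 ≡ 13 (mod 19).
    Then x = 2 + 5·13 = 67, valid modulo lcm(5, 19) = 95: x ≡ 67 (mod 95).
  Combine with x ≡ 9 (mod 11); new modulus lcm = 1045.
    Write x = 67 + 95·t and substitute into x ≡ 9 (mod 11): 95·t ≡ 9 − 67 = -58 (mod 11).
    Reduce coefficients mod 11: 7·t ≡ 8 (mod 11).
    The inverse of 7 mod 11 is 8 (since 7·8 = 56 = 5·11 + 1), so t ≡ 8·8 = 64 ≡ 9 (mod 11).
    Then x = 67 + 95·9 = 922, valid modulo lcm(95, 11) = 1045: x ≡ 922 (mod 1045).
  Combine with x ≡ 16 (mod 17); new modulus lcm = 17765.
    Write x = 922 + 1045·t and substitute into x ≡ 16 (mod 17): 1045·t ≡ 16 − 922 = -906 (mod 17).
    Reduce coefficients mod 17: 8·t ≡ 12 (mod 17).
    The inverse of 8 mod 17 is 15 (since 8·15 = 120 = 7·17 + 1), so t ≡ 15·12 = 180 ≡ 10 (mod 17).
    Then x = 922 + 1045·10 = 11372, valid modulo lcm(1045, 17) = 17765: x ≡ 11372 (mod 17765).
Verify against each original: 11372 mod 5 = 2, 11372 mod 19 = 10, 11372 mod 11 = 9, 11372 mod 17 = 16.

x ≡ 11372 (mod 17765).


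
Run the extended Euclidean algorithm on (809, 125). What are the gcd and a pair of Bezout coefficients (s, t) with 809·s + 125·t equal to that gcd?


Euclidean algorithm on (809, 125) — divide until remainder is 0:
  809 = 6 · 125 + 59
  125 = 2 · 59 + 7
  59 = 8 · 7 + 3
  7 = 2 · 3 + 1
  3 = 3 · 1 + 0
gcd(809, 125) = 1.
Track Bezout coefficients alongside the remainders: start with r₀ = 809 = a·1 + b·0 (s = 1, t = 0) and r₁ = 125 = a·0 + b·1 (s = 0, t = 1); each new remainder r_{k+1} = r_{k-1} − q_k·r_k inherits s_{k+1} = s_{k-1} − q_k·s_k, t_{k+1} = t_{k-1} − q_k·t_k, so r_k = a·s_k + b·t_k at every step:
  q = 6: r = 59, s = 1 − 6·0 = 1, t = 0 − 6·1 = -6  (check: 809·1 + 125·(-6) = 59)
  q = 2: r = 7, s = 0 − 2·1 = -2, t = 1 − 2·(-6) = 13  (check: 809·(-2) + 125·13 = 7)
  q = 8: r = 3, s = 1 − 8·(-2) = 17, t = -6 − 8·13 = -110  (check: 809·17 + 125·(-110) = 3)
  q = 2: r = 1, s = -2 − 2·17 = -36, t = 13 − 2·(-110) = 233  (check: 809·(-36) + 125·233 = 1)
The row with r = 1 (the gcd) gives the Bezout coefficients s = -36, t = 233.
Result: 809 · (-36) + 125 · (233) = 1.

gcd(809, 125) = 1; s = -36, t = 233 (check: 809·(-36) + 125·233 = 1).


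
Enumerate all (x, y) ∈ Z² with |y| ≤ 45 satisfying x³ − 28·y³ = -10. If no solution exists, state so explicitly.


The equation is x³ - 28y³ = -10. For fixed y, x³ = 28·y³ − 10, so a solution requires the RHS to be a perfect cube.
Strategy: iterate y from -45 to 45, compute RHS = 28·y³ − 10, and check whether it is a (positive or negative) perfect cube.
Check small values of y:
  y = 0: RHS = -10 is not a perfect cube.
  y = 1: RHS = 18 is not a perfect cube.
  y = -1: RHS = -38 is not a perfect cube.
  y = 2: RHS = 214 is not a perfect cube.
  y = -2: RHS = -234 is not a perfect cube.
  y = 3: RHS = 746 is not a perfect cube.
  y = -3: RHS = -766 is not a perfect cube.
Continuing the search up to |y| = 45 finds no solutions either.
No (x, y) in the scanned range satisfies the equation.

No integer solutions with |y| ≤ 45.


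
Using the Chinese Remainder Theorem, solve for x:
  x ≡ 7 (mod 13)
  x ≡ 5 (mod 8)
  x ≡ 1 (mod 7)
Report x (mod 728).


Moduli 13, 8, 7 are pairwise coprime; by CRT there is a unique solution modulo M = 13 · 8 · 7 = 728.
Solve pairwise, accumulating the modulus:
  Start with x ≡ 7 (mod 13).
  Combine with x ≡ 5 (mod 8): since gcd(13, 8) = 1, we get a unique residue mod 104.
    Write x = 7 + 13·t and substitute into x ≡ 5 (mod 8): 13·t ≡ 5 − 7 = -2 (mod 8).
    Reduce coefficients mod 8: 5·t ≡ 6 (mod 8).
    The inverse of 5 mod 8 is 5 (since 5·5 = 25 = 3·8 + 1), so t ≡ 5·6 = 30 ≡ 6 (mod 8).
    Then x = 7 + 13·6 = 85, valid modulo lcm(13, 8) = 104: x ≡ 85 (mod 104).
  Combine with x ≡ 1 (mod 7): since gcd(104, 7) = 1, we get a unique residue mod 728.
    Write x = 85 + 104·t and substitute into x ≡ 1 (mod 7): 104·t ≡ 1 − 85 = -84 (mod 7).
    Reduce coefficients mod 7: 6·t ≡ 0 (mod 7).
    The inverse of 6 mod 7 is 6 (since 6·6 = 36 = 5·7 + 1), so t ≡ 6·0 = 0 ≡ 0 (mod 7).
    Then x = 85 + 104·0 = 85, valid modulo lcm(104, 7) = 728: x ≡ 85 (mod 728).
Verify: 85 mod 13 = 7 ✓, 85 mod 8 = 5 ✓, 85 mod 7 = 1 ✓.

x ≡ 85 (mod 728).


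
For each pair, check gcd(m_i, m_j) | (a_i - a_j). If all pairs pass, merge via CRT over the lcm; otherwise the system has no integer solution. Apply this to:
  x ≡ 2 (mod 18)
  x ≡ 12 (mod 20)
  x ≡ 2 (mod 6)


Moduli 18, 20, 6 are not pairwise coprime, so CRT works modulo lcm(m_i) when all pairwise compatibility conditions hold.
Pairwise compatibility: gcd(m_i, m_j) must divide a_i - a_j for every pair.
Merge one congruence at a time:
  Start: x ≡ 2 (mod 18).
  Combine with x ≡ 12 (mod 20): gcd(18, 20) = 2; 12 - 2 = 10, which IS divisible by 2, so compatible.
    Write x = 2 + 18·t and substitute into x ≡ 12 (mod 20): 18·t ≡ 12 − 2 = 10 (mod 20).
    Divide the congruence (and modulus) by g = 2: 9·t ≡ 5 (mod 10).
    The inverse of 9 mod 10 is 9 (since 9·9 = 81 = 8·10 + 1), so t ≡ 9·5 = 45 ≡ 5 (mod 10).
    Then x = 2 + 18·5 = 92, valid modulo lcm(18, 20) = 180: x ≡ 92 (mod 180).
  Combine with x ≡ 2 (mod 6): gcd(180, 6) = 6; 2 - 92 = -90, which IS divisible by 6, so compatible.
    Write x = 92 + 180·t and substitute into x ≡ 2 (mod 6): 180·t ≡ 2 − 92 = -90 (mod 6).
    Divide the congruence (and modulus) by g = 6: 30·t ≡ -15 (mod 1).
    Modulo 1 every t works; take t = 0.
    Then x = 92 + 180·0 = 92, valid modulo lcm(180, 6) = 180: x ≡ 92 (mod 180).
Verify: 92 mod 18 = 2, 92 mod 20 = 12, 92 mod 6 = 2.

x ≡ 92 (mod 180).


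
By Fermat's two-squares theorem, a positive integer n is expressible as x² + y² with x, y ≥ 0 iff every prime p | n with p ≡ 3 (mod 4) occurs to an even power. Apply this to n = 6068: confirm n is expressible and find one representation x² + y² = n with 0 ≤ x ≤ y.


Step 1: Factor n = 6068 = 2^2 · 37 · 41.
Step 2: Check the mod-4 condition on each prime factor: 2 = 2 (special); 37 ≡ 1 (mod 4), exponent 1; 41 ≡ 1 (mod 4), exponent 1.
All primes ≡ 3 (mod 4) appear to even exponent (or don't appear), so by the two-squares theorem n IS expressible as a sum of two squares.
Step 3: Build a representation. Group n = k² · m with k = 2 and m = 37 · 41 = 1517 (a product of primes ≡ 1 (mod 4)); a representation of m scales to one of n via (k·x)² + (k·y)² = k²(x² + y²). Each prime p ≡ 1 (mod 4) is itself a sum of two squares; find a² by testing p − a² for a perfect square:
  37: 37 − 1² = 36 = 6² ⇒ 37 = 1² + 6².
  41: 41 − 1² = 40, 41 − 2² = 37, 41 − 3² = 32, 41 − 4² = 25 = 5² ⇒ 41 = 4² + 5².
  Combine using the Brahmagupta–Fibonacci identity (a² + b²)(c² + d²) = (ac − bd)² + (ad + bc)² = (ac + bd)² + (ad − bc)²:
  37 · 41 = 1517: from (1² + 6²)(4² + 5²), take (1·4 − 6·5, 1·5 + 6·4) = (4 − 30, 5 + 24) = (-26, 29); dropping signs (only squares matter) gives (26, 29); check 26² + 29² = 676 + 841 = 1517 ✓.
  Scale by k = 2: (2·26, 2·29) = (52, 58).
Step 4: Order so x ≤ y and verify: 52² + 58² = 2704 + 3364 = 6068 = n. ✓

n = 6068 = 52² + 58² (one valid representation with x ≤ y).


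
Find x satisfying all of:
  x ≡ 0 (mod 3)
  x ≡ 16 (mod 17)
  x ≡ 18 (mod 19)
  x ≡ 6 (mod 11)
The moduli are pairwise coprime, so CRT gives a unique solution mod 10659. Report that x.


Product of moduli M = 3 · 17 · 19 · 11 = 10659.
Merge one congruence at a time:
  Start: x ≡ 0 (mod 3).
  Combine with x ≡ 16 (mod 17); new modulus lcm = 51.
    Write x = 0 + 3·t and substitute into x ≡ 16 (mod 17): 3·t ≡ 16 − 0 = 16 (mod 17).
    The inverse of 3 mod 17 is 6 (since 3·6 = 18 = 1·17 + 1), so t ≡ 6·16 = 96 ≡ 11 (mod 17).
    Then x = 0 + 3·11 = 33, valid modulo lcm(3, 17) = 51: x ≡ 33 (mod 51).
  Combine with x ≡ 18 (mod 19); new modulus lcm = 969.
    Write x = 33 + 51·t and substitute into x ≡ 18 (mod 19): 51·t ≡ 18 − 33 = -15 (mod 19).
    Reduce coefficients mod 19: 13·t ≡ 4 (mod 19).
    The inverse of 13 mod 19 is 3 (since 13·3 = 39 = 2·19 + 1), so t ≡ 3·4 = 12 ≡ 12 (mod 19).
    Then x = 33 + 51·12 = 645, valid modulo lcm(51, 19) = 969: x ≡ 645 (mod 969).
  Combine with x ≡ 6 (mod 11); new modulus lcm = 10659.
    Write x = 645 + 969·t and substitute into x ≡ 6 (mod 11): 969·t ≡ 6 − 645 = -639 (mod 11).
    Reduce coefficients mod 11: 1·t ≡ 10 (mod 11).
    So t ≡ 10 (mod 11).
    Then x = 645 + 969·10 = 10335, valid modulo lcm(969, 11) = 10659: x ≡ 10335 (mod 10659).
Verify against each original: 10335 mod 3 = 0, 10335 mod 17 = 16, 10335 mod 19 = 18, 10335 mod 11 = 6.

x ≡ 10335 (mod 10659).


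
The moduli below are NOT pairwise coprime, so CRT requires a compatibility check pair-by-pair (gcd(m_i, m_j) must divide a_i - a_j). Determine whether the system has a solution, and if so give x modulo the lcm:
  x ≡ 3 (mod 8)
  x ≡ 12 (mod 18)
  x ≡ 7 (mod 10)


Moduli 8, 18, 10 are not pairwise coprime, so CRT works modulo lcm(m_i) when all pairwise compatibility conditions hold.
Pairwise compatibility: gcd(m_i, m_j) must divide a_i - a_j for every pair.
Merge one congruence at a time:
  Start: x ≡ 3 (mod 8).
  Combine with x ≡ 12 (mod 18): gcd(8, 18) = 2, and 12 - 3 = 9 is NOT divisible by 2.
    ⇒ system is inconsistent (no integer solution).

No solution (the system is inconsistent).


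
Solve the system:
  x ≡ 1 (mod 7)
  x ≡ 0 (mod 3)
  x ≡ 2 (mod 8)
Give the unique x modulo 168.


Moduli 7, 3, 8 are pairwise coprime; by CRT there is a unique solution modulo M = 7 · 3 · 8 = 168.
Solve pairwise, accumulating the modulus:
  Start with x ≡ 1 (mod 7).
  Combine with x ≡ 0 (mod 3): since gcd(7, 3) = 1, we get a unique residue mod 21.
    Write x = 1 + 7·t and substitute into x ≡ 0 (mod 3): 7·t ≡ 0 − 1 = -1 (mod 3).
    Reduce coefficients mod 3: 1·t ≡ 2 (mod 3).
    So t ≡ 2 (mod 3).
    Then x = 1 + 7·2 = 15, valid modulo lcm(7, 3) = 21: x ≡ 15 (mod 21).
  Combine with x ≡ 2 (mod 8): since gcd(21, 8) = 1, we get a unique residue mod 168.
    Write x = 15 + 21·t and substitute into x ≡ 2 (mod 8): 21·t ≡ 2 − 15 = -13 (mod 8).
    Reduce coefficients mod 8: 5·t ≡ 3 (mod 8).
    The inverse of 5 mod 8 is 5 (since 5·5 = 25 = 3·8 + 1), so t ≡ 5·3 = 15 ≡ 7 (mod 8).
    Then x = 15 + 21·7 = 162, valid modulo lcm(21, 8) = 168: x ≡ 162 (mod 168).
Verify: 162 mod 7 = 1 ✓, 162 mod 3 = 0 ✓, 162 mod 8 = 2 ✓.

x ≡ 162 (mod 168).


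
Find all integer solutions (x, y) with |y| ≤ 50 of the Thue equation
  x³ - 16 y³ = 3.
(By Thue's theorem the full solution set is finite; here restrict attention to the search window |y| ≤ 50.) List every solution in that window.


The equation is x³ - 16y³ = 3. For fixed y, x³ = 16·y³ + 3, so a solution requires the RHS to be a perfect cube.
Strategy: iterate y from -50 to 50, compute RHS = 16·y³ + 3, and check whether it is a (positive or negative) perfect cube.
Check small values of y:
  y = 0: RHS = 3 is not a perfect cube.
  y = 1: RHS = 19 is not a perfect cube.
  y = -1: RHS = -13 is not a perfect cube.
  y = 2: RHS = 131 is not a perfect cube.
  y = -2: RHS = -125 = (-5)³ ⇒ x = -5 works.
  y = 3: RHS = 435 is not a perfect cube.
  y = -3: RHS = -429 is not a perfect cube.
Continuing the search up to |y| = 50 finds no further solutions beyond those listed.
Collected solutions: (-5, -2).

Solutions (with |y| ≤ 50): (-5, -2).


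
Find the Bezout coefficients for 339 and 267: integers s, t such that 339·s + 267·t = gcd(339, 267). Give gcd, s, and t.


Euclidean algorithm on (339, 267) — divide until remainder is 0:
  339 = 1 · 267 + 72
  267 = 3 · 72 + 51
  72 = 1 · 51 + 21
  51 = 2 · 21 + 9
  21 = 2 · 9 + 3
  9 = 3 · 3 + 0
gcd(339, 267) = 3.
Track Bezout coefficients alongside the remainders: start with r₀ = 339 = a·1 + b·0 (s = 1, t = 0) and r₁ = 267 = a·0 + b·1 (s = 0, t = 1); each new remainder r_{k+1} = r_{k-1} − q_k·r_k inherits s_{k+1} = s_{k-1} − q_k·s_k, t_{k+1} = t_{k-1} − q_k·t_k, so r_k = a·s_k + b·t_k at every step:
  q = 1: r = 72, s = 1 − 1·0 = 1, t = 0 − 1·1 = -1  (check: 339·1 + 267·(-1) = 72)
  q = 3: r = 51, s = 0 − 3·1 = -3, t = 1 − 3·(-1) = 4  (check: 339·(-3) + 267·4 = 51)
  q = 1: r = 21, s = 1 − 1·(-3) = 4, t = -1 − 1·4 = -5  (check: 339·4 + 267·(-5) = 21)
  q = 2: r = 9, s = -3 − 2·4 = -11, t = 4 − 2·(-5) = 14  (check: 339·(-11) + 267·14 = 9)
  q = 2: r = 3, s = 4 − 2·(-11) = 26, t = -5 − 2·14 = -33  (check: 339·26 + 267·(-33) = 3)
The row with r = 3 (the gcd) gives the Bezout coefficients s = 26, t = -33.
Result: 339 · (26) + 267 · (-33) = 3.

gcd(339, 267) = 3; s = 26, t = -33 (check: 339·26 + 267·(-33) = 3).


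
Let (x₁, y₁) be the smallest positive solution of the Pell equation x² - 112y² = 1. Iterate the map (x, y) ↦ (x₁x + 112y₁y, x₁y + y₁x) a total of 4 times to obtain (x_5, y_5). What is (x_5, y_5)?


Step 1: Find the fundamental solution (x₁, y₁) of x² - 112y² = 1.
  Expand √112 as a continued fraction. a₀ = ⌊√112⌋ = 10; iterate m_{k+1} = d_k·a_k − m_k, d_{k+1} = (112 − m_{k+1}²)/d_k, a_{k+1} = ⌊(a₀ + m_{k+1})/d_{k+1}⌋ (starting m₀ = 0, d₀ = 1), with convergents p_k = a_k·p_{k-1} + p_{k-2}, q_k = a_k·q_{k-1} + q_{k-2} (p₋₁ = 1, q₋₁ = 0):
  k = 0: a₀ = 10; p₀/q₀ = 10/1; p₀² − 112·q₀² = 100 − 112 = -12.
  k = 1: m = 10, d = 12, a = ⌊(10 + 10)/12⌋ = 1; p/q = (1·10 + 1)/(1·1 + 0) = 11/1; p² − 112·q² = 121 − 112 = 9.
  k = 2: m = 2, d = 9, a = ⌊(10 + 2)/9⌋ = 1; p/q = (1·11 + 10)/(1·1 + 1) = 21/2; p² − 112·q² = 441 − 448 = -7.
  k = 3: m = 7, d = 7, a = ⌊(10 + 7)/7⌋ = 2; p/q = (2·21 + 11)/(2·2 + 1) = 53/5; p² − 112·q² = 2809 − 2800 = 9.
  k = 4: m = 7, d = 9, a = ⌊(10 + 7)/9⌋ = 1; p/q = (1·53 + 21)/(1·5 + 2) = 74/7; p² − 112·q² = 5476 − 5488 = -12.
  k = 5: m = 2, d = 12, a = ⌊(10 + 2)/12⌋ = 1; p/q = (1·74 + 53)/(1·7 + 5) = 127/12; p² − 112·q² = 16129 − 16128 = 1.
  The first convergent with p² − 112·q² = 1 gives the fundamental solution (x₁, y₁) = (127, 12).
Step 2: Apply the recurrence (x_{n+1}, y_{n+1}) = (x₁x_n + 112y₁y_n, x₁y_n + y₁x_n) repeatedly.
  From (x_1, y_1) = (127, 12): x_2 = 127·127 + 112·12·12 = 32257; y_2 = 127·12 + 12·127 = 3048.
  From (x_2, y_2) = (32257, 3048): x_3 = 127·32257 + 112·12·3048 = 8193151; y_3 = 127·3048 + 12·32257 = 774180.
  From (x_3, y_3) = (8193151, 774180): x_4 = 127·8193151 + 112·12·774180 = 2081028097; y_4 = 127·774180 + 12·8193151 = 196638672.
  From (x_4, y_4) = (2081028097, 196638672): x_5 = 127·2081028097 + 112·12·196638672 = 528572943487; y_5 = 127·196638672 + 12·2081028097 = 49945448508.
Step 3: Verify x_5² - 112·y_5² = 279389356586511295719169 - 279389356586511295719168 = 1 (should be 1). ✓

(x_1, y_1) = (127, 12); (x_5, y_5) = (528572943487, 49945448508).


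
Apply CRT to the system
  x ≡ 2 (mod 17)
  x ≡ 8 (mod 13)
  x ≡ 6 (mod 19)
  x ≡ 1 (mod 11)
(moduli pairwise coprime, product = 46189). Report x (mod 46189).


Product of moduli M = 17 · 13 · 19 · 11 = 46189.
Merge one congruence at a time:
  Start: x ≡ 2 (mod 17).
  Combine with x ≡ 8 (mod 13); new modulus lcm = 221.
    Write x = 2 + 17·t and substitute into x ≡ 8 (mod 13): 17·t ≡ 8 − 2 = 6 (mod 13).
    Reduce coefficients mod 13: 4·t ≡ 6 (mod 13).
    The inverse of 4 mod 13 is 10 (since 4·10 = 40 = 3·13 + 1), so t ≡ 10·6 = 60 ≡ 8 (mod 13).
    Then x = 2 + 17·8 = 138, valid modulo lcm(17, 13) = 221: x ≡ 138 (mod 221).
  Combine with x ≡ 6 (mod 19); new modulus lcm = 4199.
    Write x = 138 + 221·t and substitute into x ≡ 6 (mod 19): 221·t ≡ 6 − 138 = -132 (mod 19).
    Reduce coefficients mod 19: 12·t ≡ 1 (mod 19).
    The inverse of 12 mod 19 is 8 (since 12·8 = 96 = 5·19 + 1), so t ≡ 8·1 = 8 ≡ 8 (mod 19).
    Then x = 138 + 221·8 = 1906, valid modulo lcm(221, 19) = 4199: x ≡ 1906 (mod 4199).
  Combine with x ≡ 1 (mod 11); new modulus lcm = 46189.
    Write x = 1906 + 4199·t and substitute into x ≡ 1 (mod 11): 4199·t ≡ 1 − 1906 = -1905 (mod 11).
    Reduce coefficients mod 11: 8·t ≡ 9 (mod 11).
    The inverse of 8 mod 11 is 7 (since 8·7 = 56 = 5·11 + 1), so t ≡ 7·9 = 63 ≡ 8 (mod 11).
    Then x = 1906 + 4199·8 = 35498, valid modulo lcm(4199, 11) = 46189: x ≡ 35498 (mod 46189).
Verify against each original: 35498 mod 17 = 2, 35498 mod 13 = 8, 35498 mod 19 = 6, 35498 mod 11 = 1.

x ≡ 35498 (mod 46189).


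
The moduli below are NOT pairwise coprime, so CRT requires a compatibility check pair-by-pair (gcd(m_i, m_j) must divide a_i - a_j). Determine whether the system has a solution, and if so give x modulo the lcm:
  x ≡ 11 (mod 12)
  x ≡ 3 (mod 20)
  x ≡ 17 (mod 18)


Moduli 12, 20, 18 are not pairwise coprime, so CRT works modulo lcm(m_i) when all pairwise compatibility conditions hold.
Pairwise compatibility: gcd(m_i, m_j) must divide a_i - a_j for every pair.
Merge one congruence at a time:
  Start: x ≡ 11 (mod 12).
  Combine with x ≡ 3 (mod 20): gcd(12, 20) = 4; 3 - 11 = -8, which IS divisible by 4, so compatible.
    Write x = 11 + 12·t and substitute into x ≡ 3 (mod 20): 12·t ≡ 3 − 11 = -8 (mod 20).
    Divide the congruence (and modulus) by g = 4: 3·t ≡ -2 (mod 5).
    Reduce coefficients mod 5: 3·t ≡ 3 (mod 5).
    The inverse of 3 mod 5 is 2 (since 3·2 = 6 = 1·5 + 1), so t ≡ 2·3 = 6 ≡ 1 (mod 5).
    Then x = 11 + 12·1 = 23, valid modulo lcm(12, 20) = 60: x ≡ 23 (mod 60).
  Combine with x ≡ 17 (mod 18): gcd(60, 18) = 6; 17 - 23 = -6, which IS divisible by 6, so compatible.
    Write x = 23 + 60·t and substitute into x ≡ 17 (mod 18): 60·t ≡ 17 − 23 = -6 (mod 18).
    Divide the congruence (and modulus) by g = 6: 10·t ≡ -1 (mod 3).
    Reduce coefficients mod 3: 1·t ≡ 2 (mod 3).
    So t ≡ 2 (mod 3).
    Then x = 23 + 60·2 = 143, valid modulo lcm(60, 18) = 180: x ≡ 143 (mod 180).
Verify: 143 mod 12 = 11, 143 mod 20 = 3, 143 mod 18 = 17.

x ≡ 143 (mod 180).


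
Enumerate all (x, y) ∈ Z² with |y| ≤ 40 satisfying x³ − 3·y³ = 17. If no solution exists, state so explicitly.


The equation is x³ - 3y³ = 17. For fixed y, x³ = 3·y³ + 17, so a solution requires the RHS to be a perfect cube.
Strategy: iterate y from -40 to 40, compute RHS = 3·y³ + 17, and check whether it is a (positive or negative) perfect cube.
Check small values of y:
  y = 0: RHS = 17 is not a perfect cube.
  y = 1: RHS = 20 is not a perfect cube.
  y = -1: RHS = 14 is not a perfect cube.
  y = 2: RHS = 41 is not a perfect cube.
  y = -2: RHS = -7 is not a perfect cube.
  y = 3: RHS = 98 is not a perfect cube.
  y = -3: RHS = -64 = (-4)³ ⇒ x = -4 works.
Continuing the search up to |y| = 40 finds no further solutions beyond those listed.
Collected solutions: (-4, -3).

Solutions (with |y| ≤ 40): (-4, -3).


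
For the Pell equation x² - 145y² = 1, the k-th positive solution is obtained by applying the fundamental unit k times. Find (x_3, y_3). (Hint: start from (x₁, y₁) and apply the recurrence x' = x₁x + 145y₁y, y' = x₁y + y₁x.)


Step 1: Find the fundamental solution (x₁, y₁) of x² - 145y² = 1.
  Expand √145 as a continued fraction. a₀ = ⌊√145⌋ = 12; iterate m_{k+1} = d_k·a_k − m_k, d_{k+1} = (145 − m_{k+1}²)/d_k, a_{k+1} = ⌊(a₀ + m_{k+1})/d_{k+1}⌋ (starting m₀ = 0, d₀ = 1), with convergents p_k = a_k·p_{k-1} + p_{k-2}, q_k = a_k·q_{k-1} + q_{k-2} (p₋₁ = 1, q₋₁ = 0):
  k = 0: a₀ = 12; p₀/q₀ = 12/1; p₀² − 145·q₀² = 144 − 145 = -1.
  k = 1: m = 12, d = 1, a = ⌊(12 + 12)/1⌋ = 24; p/q = (24·12 + 1)/(24·1 + 0) = 289/24; p² − 145·q² = 83521 − 83520 = 1.
  The first convergent with p² − 145·q² = 1 gives the fundamental solution (x₁, y₁) = (289, 24).
Step 2: Apply the recurrence (x_{n+1}, y_{n+1}) = (x₁x_n + 145y₁y_n, x₁y_n + y₁x_n) repeatedly.
  From (x_1, y_1) = (289, 24): x_2 = 289·289 + 145·24·24 = 167041; y_2 = 289·24 + 24·289 = 13872.
  From (x_2, y_2) = (167041, 13872): x_3 = 289·167041 + 145·24·13872 = 96549409; y_3 = 289·13872 + 24·167041 = 8017992.
Step 3: Verify x_3² - 145·y_3² = 9321788378249281 - 9321788378249280 = 1 (should be 1). ✓

(x_1, y_1) = (289, 24); (x_3, y_3) = (96549409, 8017992).


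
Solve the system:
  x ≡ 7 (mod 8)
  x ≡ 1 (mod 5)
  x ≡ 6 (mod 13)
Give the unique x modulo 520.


Moduli 8, 5, 13 are pairwise coprime; by CRT there is a unique solution modulo M = 8 · 5 · 13 = 520.
Solve pairwise, accumulating the modulus:
  Start with x ≡ 7 (mod 8).
  Combine with x ≡ 1 (mod 5): since gcd(8, 5) = 1, we get a unique residue mod 40.
    Write x = 7 + 8·t and substitute into x ≡ 1 (mod 5): 8·t ≡ 1 − 7 = -6 (mod 5).
    Reduce coefficients mod 5: 3·t ≡ 4 (mod 5).
    The inverse of 3 mod 5 is 2 (since 3·2 = 6 = 1·5 + 1), so t ≡ 2·4 = 8 ≡ 3 (mod 5).
    Then x = 7 + 8·3 = 31, valid modulo lcm(8, 5) = 40: x ≡ 31 (mod 40).
  Combine with x ≡ 6 (mod 13): since gcd(40, 13) = 1, we get a unique residue mod 520.
    Write x = 31 + 40·t and substitute into x ≡ 6 (mod 13): 40·t ≡ 6 − 31 = -25 (mod 13).
    Reduce coefficients mod 13: 1·t ≡ 1 (mod 13).
    So t ≡ 1 (mod 13).
    Then x = 31 + 40·1 = 71, valid modulo lcm(40, 13) = 520: x ≡ 71 (mod 520).
Verify: 71 mod 8 = 7 ✓, 71 mod 5 = 1 ✓, 71 mod 13 = 6 ✓.

x ≡ 71 (mod 520).


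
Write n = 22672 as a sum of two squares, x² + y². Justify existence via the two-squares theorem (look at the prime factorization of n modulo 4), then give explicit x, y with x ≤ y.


Step 1: Factor n = 22672 = 2^4 · 13 · 109.
Step 2: Check the mod-4 condition on each prime factor: 2 = 2 (special); 13 ≡ 1 (mod 4), exponent 1; 109 ≡ 1 (mod 4), exponent 1.
All primes ≡ 3 (mod 4) appear to even exponent (or don't appear), so by the two-squares theorem n IS expressible as a sum of two squares.
Step 3: Build a representation. Group n = k² · m with k = 4 and m = 13 · 109 = 1417 (a product of primes ≡ 1 (mod 4)); a representation of m scales to one of n via (k·x)² + (k·y)² = k²(x² + y²). Each prime p ≡ 1 (mod 4) is itself a sum of two squares; find a² by testing p − a² for a perfect square:
  13: 13 − 1² = 12, 13 − 2² = 9 = 3² ⇒ 13 = 2² + 3².
  109: 109 − 1² = 108, 109 − 2² = 105, 109 − 3² = 100 = 10² ⇒ 109 = 3² + 10².
  Combine using the Brahmagupta–Fibonacci identity (a² + b²)(c² + d²) = (ac − bd)² + (ad + bc)² = (ac + bd)² + (ad − bc)²:
  13 · 109 = 1417: from (2² + 3²)(3² + 10²), take (2·3 − 3·10, 2·10 + 3·3) = (6 − 30, 20 + 9) = (-24, 29); dropping signs (only squares matter) gives (24, 29); check 24² + 29² = 576 + 841 = 1417 ✓.
  Scale by k = 4: (4·24, 4·29) = (96, 116).
Step 4: Order so x ≤ y and verify: 96² + 116² = 9216 + 13456 = 22672 = n. ✓

n = 22672 = 96² + 116² (one valid representation with x ≤ y).


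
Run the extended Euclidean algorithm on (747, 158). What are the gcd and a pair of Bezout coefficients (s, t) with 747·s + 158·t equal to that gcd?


Euclidean algorithm on (747, 158) — divide until remainder is 0:
  747 = 4 · 158 + 115
  158 = 1 · 115 + 43
  115 = 2 · 43 + 29
  43 = 1 · 29 + 14
  29 = 2 · 14 + 1
  14 = 14 · 1 + 0
gcd(747, 158) = 1.
Track Bezout coefficients alongside the remainders: start with r₀ = 747 = a·1 + b·0 (s = 1, t = 0) and r₁ = 158 = a·0 + b·1 (s = 0, t = 1); each new remainder r_{k+1} = r_{k-1} − q_k·r_k inherits s_{k+1} = s_{k-1} − q_k·s_k, t_{k+1} = t_{k-1} − q_k·t_k, so r_k = a·s_k + b·t_k at every step:
  q = 4: r = 115, s = 1 − 4·0 = 1, t = 0 − 4·1 = -4  (check: 747·1 + 158·(-4) = 115)
  q = 1: r = 43, s = 0 − 1·1 = -1, t = 1 − 1·(-4) = 5  (check: 747·(-1) + 158·5 = 43)
  q = 2: r = 29, s = 1 − 2·(-1) = 3, t = -4 − 2·5 = -14  (check: 747·3 + 158·(-14) = 29)
  q = 1: r = 14, s = -1 − 1·3 = -4, t = 5 − 1·(-14) = 19  (check: 747·(-4) + 158·19 = 14)
  q = 2: r = 1, s = 3 − 2·(-4) = 11, t = -14 − 2·19 = -52  (check: 747·11 + 158·(-52) = 1)
The row with r = 1 (the gcd) gives the Bezout coefficients s = 11, t = -52.
Result: 747 · (11) + 158 · (-52) = 1.

gcd(747, 158) = 1; s = 11, t = -52 (check: 747·11 + 158·(-52) = 1).


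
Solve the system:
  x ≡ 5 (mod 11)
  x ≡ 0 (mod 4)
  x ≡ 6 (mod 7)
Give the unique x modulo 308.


Moduli 11, 4, 7 are pairwise coprime; by CRT there is a unique solution modulo M = 11 · 4 · 7 = 308.
Solve pairwise, accumulating the modulus:
  Start with x ≡ 5 (mod 11).
  Combine with x ≡ 0 (mod 4): since gcd(11, 4) = 1, we get a unique residue mod 44.
    Write x = 5 + 11·t and substitute into x ≡ 0 (mod 4): 11·t ≡ 0 − 5 = -5 (mod 4).
    Reduce coefficients mod 4: 3·t ≡ 3 (mod 4).
    The inverse of 3 mod 4 is 3 (since 3·3 = 9 = 2·4 + 1), so t ≡ 3·3 = 9 ≡ 1 (mod 4).
    Then x = 5 + 11·1 = 16, valid modulo lcm(11, 4) = 44: x ≡ 16 (mod 44).
  Combine with x ≡ 6 (mod 7): since gcd(44, 7) = 1, we get a unique residue mod 308.
    Write x = 16 + 44·t and substitute into x ≡ 6 (mod 7): 44·t ≡ 6 − 16 = -10 (mod 7).
    Reduce coefficients mod 7: 2·t ≡ 4 (mod 7).
    The inverse of 2 mod 7 is 4 (since 2·4 = 8 = 1·7 + 1), so t ≡ 4·4 = 16 ≡ 2 (mod 7).
    Then x = 16 + 44·2 = 104, valid modulo lcm(44, 7) = 308: x ≡ 104 (mod 308).
Verify: 104 mod 11 = 5 ✓, 104 mod 4 = 0 ✓, 104 mod 7 = 6 ✓.

x ≡ 104 (mod 308).


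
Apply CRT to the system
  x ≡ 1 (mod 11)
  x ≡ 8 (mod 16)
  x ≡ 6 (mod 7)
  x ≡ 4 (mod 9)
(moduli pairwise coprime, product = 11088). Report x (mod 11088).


Product of moduli M = 11 · 16 · 7 · 9 = 11088.
Merge one congruence at a time:
  Start: x ≡ 1 (mod 11).
  Combine with x ≡ 8 (mod 16); new modulus lcm = 176.
    Write x = 1 + 11·t and substitute into x ≡ 8 (mod 16): 11·t ≡ 8 − 1 = 7 (mod 16).
    The inverse of 11 mod 16 is 3 (since 11·3 = 33 = 2·16 + 1), so t ≡ 3·7 = 21 ≡ 5 (mod 16).
    Then x = 1 + 11·5 = 56, valid modulo lcm(11, 16) = 176: x ≡ 56 (mod 176).
  Combine with x ≡ 6 (mod 7); new modulus lcm = 1232.
    Write x = 56 + 176·t and substitute into x ≡ 6 (mod 7): 176·t ≡ 6 − 56 = -50 (mod 7).
    Reduce coefficients mod 7: 1·t ≡ 6 (mod 7).
    So t ≡ 6 (mod 7).
    Then x = 56 + 176·6 = 1112, valid modulo lcm(176, 7) = 1232: x ≡ 1112 (mod 1232).
  Combine with x ≡ 4 (mod 9); new modulus lcm = 11088.
    Write x = 1112 + 1232·t and substitute into x ≡ 4 (mod 9): 1232·t ≡ 4 − 1112 = -1108 (mod 9).
    Reduce coefficients mod 9: 8·t ≡ 8 (mod 9).
    The inverse of 8 mod 9 is 8 (since 8·8 = 64 = 7·9 + 1), so t ≡ 8·8 = 64 ≡ 1 (mod 9).
    Then x = 1112 + 1232·1 = 2344, valid modulo lcm(1232, 9) = 11088: x ≡ 2344 (mod 11088).
Verify against each original: 2344 mod 11 = 1, 2344 mod 16 = 8, 2344 mod 7 = 6, 2344 mod 9 = 4.

x ≡ 2344 (mod 11088).


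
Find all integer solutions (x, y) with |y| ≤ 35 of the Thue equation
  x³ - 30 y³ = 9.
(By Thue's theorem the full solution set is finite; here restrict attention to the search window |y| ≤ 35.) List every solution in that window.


The equation is x³ - 30y³ = 9. For fixed y, x³ = 30·y³ + 9, so a solution requires the RHS to be a perfect cube.
Strategy: iterate y from -35 to 35, compute RHS = 30·y³ + 9, and check whether it is a (positive or negative) perfect cube.
Check small values of y:
  y = 0: RHS = 9 is not a perfect cube.
  y = 1: RHS = 39 is not a perfect cube.
  y = -1: RHS = -21 is not a perfect cube.
  y = 2: RHS = 249 is not a perfect cube.
  y = -2: RHS = -231 is not a perfect cube.
  y = 3: RHS = 819 is not a perfect cube.
  y = -3: RHS = -801 is not a perfect cube.
Continuing the search up to |y| = 35 finds no solutions either.
No (x, y) in the scanned range satisfies the equation.

No integer solutions with |y| ≤ 35.


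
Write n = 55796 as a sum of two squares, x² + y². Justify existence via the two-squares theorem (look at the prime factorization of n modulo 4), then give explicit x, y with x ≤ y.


Step 1: Factor n = 55796 = 2^2 · 13 · 29 · 37.
Step 2: Check the mod-4 condition on each prime factor: 2 = 2 (special); 13 ≡ 1 (mod 4), exponent 1; 29 ≡ 1 (mod 4), exponent 1; 37 ≡ 1 (mod 4), exponent 1.
All primes ≡ 3 (mod 4) appear to even exponent (or don't appear), so by the two-squares theorem n IS expressible as a sum of two squares.
Step 3: Build a representation. Group n = k² · m with k = 2 and m = 13 · 29 · 37 = 13949 (a product of primes ≡ 1 (mod 4)); a representation of m scales to one of n via (k·x)² + (k·y)² = k²(x² + y²). Each prime p ≡ 1 (mod 4) is itself a sum of two squares; find a² by testing p − a² for a perfect square:
  13: 13 − 1² = 12, 13 − 2² = 9 = 3² ⇒ 13 = 2² + 3².
  29: 29 − 1² = 28, 29 − 2² = 25 = 5² ⇒ 29 = 2² + 5².
  37: 37 − 1² = 36 = 6² ⇒ 37 = 1² + 6².
  Combine using the Brahmagupta–Fibonacci identity (a² + b²)(c² + d²) = (ac − bd)² + (ad + bc)² = (ac + bd)² + (ad − bc)²:
  13 · 29 = 377: from (2² + 3²)(2² + 5²), take (2·2 − 3·5, 2·5 + 3·2) = (4 − 15, 10 + 6) = (-11, 16); dropping signs (only squares matter) gives (11, 16); check 11² + 16² = 121 + 256 = 377 ✓.
  377 · 37 = 13949: from (11² + 16²)(1² + 6²), take (11·1 − 16·6, 11·6 + 16·1) = (11 − 96, 66 + 16) = (-85, 82); dropping signs (only squares matter) gives (85, 82); check 85² + 82² = 7225 + 6724 = 13949 ✓.
  Scale by k = 2: (2·85, 2·82) = (170, 164).
Step 4: Order so x ≤ y and verify: 164² + 170² = 26896 + 28900 = 55796 = n. ✓

n = 55796 = 164² + 170² (one valid representation with x ≤ y).
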